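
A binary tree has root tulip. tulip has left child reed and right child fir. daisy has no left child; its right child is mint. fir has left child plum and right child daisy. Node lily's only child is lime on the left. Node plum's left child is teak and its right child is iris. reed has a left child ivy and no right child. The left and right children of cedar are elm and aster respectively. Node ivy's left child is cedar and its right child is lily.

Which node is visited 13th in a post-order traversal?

Post-order visits the left subtree, then the right subtree, then the node.
At tulip: go left to reed.
  At reed: go left to ivy.
    At ivy: go left to cedar.
      At cedar: go left to elm.
        elm is a leaf — visit elm.
      At cedar: go right to aster.
        aster is a leaf — visit aster.
      Visit cedar.
    At ivy: go right to lily.
      At lily: go left to lime.
        lime is a leaf — visit lime.
      At lily: no right child.
      Visit lily.
    Visit ivy.
  At reed: no right child.
  Visit reed.
At tulip: go right to fir.
  At fir: go left to plum.
    At plum: go left to teak.
      teak is a leaf — visit teak.
    At plum: go right to iris.
      iris is a leaf — visit iris.
    Visit plum.
  At fir: go right to daisy.
    At daisy: no left child.
    At daisy: go right to mint.
      mint is a leaf — visit mint.
    Visit daisy.
  Visit fir.
Visit tulip.
Full post-order sequence: elm, aster, cedar, lime, lily, ivy, reed, teak, iris, plum, mint, daisy, fir, tulip.

fir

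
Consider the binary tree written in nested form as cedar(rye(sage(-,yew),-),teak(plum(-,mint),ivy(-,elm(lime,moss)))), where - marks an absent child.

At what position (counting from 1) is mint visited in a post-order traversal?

4

Post-order visits the left subtree, then the right subtree, then the node.
At cedar: go left to rye.
  At rye: go left to sage.
    At sage: no left child.
    At sage: go right to yew.
      yew is a leaf — visit yew.
    Visit sage.
  At rye: no right child.
  Visit rye.
At cedar: go right to teak.
  At teak: go left to plum.
    At plum: no left child.
    At plum: go right to mint.
      mint is a leaf — visit mint.
    Visit plum.
  At teak: go right to ivy.
    At ivy: no left child.
    At ivy: go right to elm.
      At elm: go left to lime.
        lime is a leaf — visit lime.
      At elm: go right to moss.
        moss is a leaf — visit moss.
      Visit elm.
    Visit ivy.
  Visit teak.
Visit cedar.
Full post-order sequence: yew, sage, rye, mint, plum, lime, moss, elm, ivy, teak, cedar.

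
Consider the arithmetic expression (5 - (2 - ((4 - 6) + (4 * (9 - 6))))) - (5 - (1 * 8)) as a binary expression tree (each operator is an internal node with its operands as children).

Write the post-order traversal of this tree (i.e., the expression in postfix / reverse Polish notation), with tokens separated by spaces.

5 2 4 6 - 4 9 6 - * + - - 5 1 8 * - -

Post-order on an expression tree gives postfix notation: for each operator, emit left operand, right operand, then the operator.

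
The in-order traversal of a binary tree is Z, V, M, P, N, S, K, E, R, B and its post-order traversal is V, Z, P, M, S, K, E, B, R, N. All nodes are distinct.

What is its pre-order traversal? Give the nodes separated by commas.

The last element of post-order is the root; it splits in-order into left and right subtrees.
Root N: left subtree has 4 nodes {Z, V, M, P}, right has 5 {S, K, E, R, B}.
  Root M: left subtree has 2 nodes {Z, V}, right has 1 {P}.
    Root Z: left subtree has 0 nodes { }, right has 1 {V}.
  Root R: left subtree has 3 nodes {S, K, E}, right has 1 {B}.
    Root E: left subtree has 2 nodes {S, K}, right has 0 { }.
      Root K: left subtree has 1 node {S}, right has 0 { }.

N, M, Z, V, P, R, E, K, S, B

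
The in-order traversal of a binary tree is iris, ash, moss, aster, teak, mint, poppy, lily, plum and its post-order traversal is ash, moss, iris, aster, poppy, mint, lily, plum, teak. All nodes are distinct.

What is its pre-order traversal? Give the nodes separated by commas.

The last element of post-order is the root; it splits in-order into left and right subtrees.
Root teak: left subtree has 4 nodes {iris, ash, moss, aster}, right has 4 {mint, poppy, lily, plum}.
  Root aster: left subtree has 3 nodes {iris, ash, moss}, right has 0 { }.
    Root iris: left subtree has 0 nodes { }, right has 2 {ash, moss}.
      Root moss: left subtree has 1 node {ash}, right has 0 { }.
  Root plum: left subtree has 3 nodes {mint, poppy, lily}, right has 0 { }.
    Root lily: left subtree has 2 nodes {mint, poppy}, right has 0 { }.
      Root mint: left subtree has 0 nodes { }, right has 1 {poppy}.

teak, aster, iris, moss, ash, plum, lily, mint, poppy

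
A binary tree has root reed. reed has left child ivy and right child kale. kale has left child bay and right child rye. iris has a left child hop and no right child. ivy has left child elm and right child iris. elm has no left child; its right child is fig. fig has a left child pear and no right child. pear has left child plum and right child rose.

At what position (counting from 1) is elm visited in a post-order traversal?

Post-order visits the left subtree, then the right subtree, then the node.
At reed: go left to ivy.
  At ivy: go left to elm.
    At elm: no left child.
    At elm: go right to fig.
      At fig: go left to pear.
        At pear: go left to plum.
          plum is a leaf — visit plum.
        At pear: go right to rose.
          rose is a leaf — visit rose.
        Visit pear.
      At fig: no right child.
      Visit fig.
    Visit elm.
  At ivy: go right to iris.
    At iris: go left to hop.
      hop is a leaf — visit hop.
    At iris: no right child.
    Visit iris.
  Visit ivy.
At reed: go right to kale.
  At kale: go left to bay.
    bay is a leaf — visit bay.
  At kale: go right to rye.
    rye is a leaf — visit rye.
  Visit kale.
Visit reed.
Full post-order sequence: plum, rose, pear, fig, elm, hop, iris, ivy, bay, rye, kale, reed.

5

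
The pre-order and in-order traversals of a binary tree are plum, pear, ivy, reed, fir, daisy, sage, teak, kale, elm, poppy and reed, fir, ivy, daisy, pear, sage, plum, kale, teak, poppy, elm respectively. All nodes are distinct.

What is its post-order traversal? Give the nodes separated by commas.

The first element of pre-order is the root; it splits in-order into left and right subtrees.
Root plum: left subtree has 6 nodes {reed, fir, ivy, daisy, pear, sage}, right has 4 {kale, teak, poppy, elm}.
  Root pear: left subtree has 4 nodes {reed, fir, ivy, daisy}, right has 1 {sage}.
    Root ivy: left subtree has 2 nodes {reed, fir}, right has 1 {daisy}.
      Root reed: left subtree has 0 nodes { }, right has 1 {fir}.
  Root teak: left subtree has 1 node {kale}, right has 2 {poppy, elm}.
    Root elm: left subtree has 1 node {poppy}, right has 0 { }.

fir, reed, daisy, ivy, sage, pear, kale, poppy, elm, teak, plum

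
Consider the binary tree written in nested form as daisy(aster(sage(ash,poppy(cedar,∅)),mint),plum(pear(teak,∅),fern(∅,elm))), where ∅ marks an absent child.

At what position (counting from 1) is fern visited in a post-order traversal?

Post-order visits the left subtree, then the right subtree, then the node.
At daisy: go left to aster.
  At aster: go left to sage.
    At sage: go left to ash.
      ash is a leaf — visit ash.
    At sage: go right to poppy.
      At poppy: go left to cedar.
        cedar is a leaf — visit cedar.
      At poppy: no right child.
      Visit poppy.
    Visit sage.
  At aster: go right to mint.
    mint is a leaf — visit mint.
  Visit aster.
At daisy: go right to plum.
  At plum: go left to pear.
    At pear: go left to teak.
      teak is a leaf — visit teak.
    At pear: no right child.
    Visit pear.
  At plum: go right to fern.
    At fern: no left child.
    At fern: go right to elm.
      elm is a leaf — visit elm.
    Visit fern.
  Visit plum.
Visit daisy.
Full post-order sequence: ash, cedar, poppy, sage, mint, aster, teak, pear, elm, fern, plum, daisy.

10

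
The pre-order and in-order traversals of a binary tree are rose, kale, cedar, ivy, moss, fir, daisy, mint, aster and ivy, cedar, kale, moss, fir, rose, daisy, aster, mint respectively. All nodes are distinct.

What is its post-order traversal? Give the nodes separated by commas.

ivy, cedar, fir, moss, kale, aster, mint, daisy, rose

The first element of pre-order is the root; it splits in-order into left and right subtrees.
Root rose: left subtree has 5 nodes {ivy, cedar, kale, moss, fir}, right has 3 {daisy, aster, mint}.
  Root kale: left subtree has 2 nodes {ivy, cedar}, right has 2 {moss, fir}.
    Root cedar: left subtree has 1 node {ivy}, right has 0 { }.
    Root moss: left subtree has 0 nodes { }, right has 1 {fir}.
  Root daisy: left subtree has 0 nodes { }, right has 2 {aster, mint}.
    Root mint: left subtree has 1 node {aster}, right has 0 { }.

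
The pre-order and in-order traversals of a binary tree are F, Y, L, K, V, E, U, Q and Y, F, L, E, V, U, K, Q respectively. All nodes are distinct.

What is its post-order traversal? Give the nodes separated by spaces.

The first element of pre-order is the root; it splits in-order into left and right subtrees.
Root F: left subtree has 1 node {Y}, right has 6 {L, E, V, U, K, Q}.
  Root L: left subtree has 0 nodes { }, right has 5 {E, V, U, K, Q}.
    Root K: left subtree has 3 nodes {E, V, U}, right has 1 {Q}.
      Root V: left subtree has 1 node {E}, right has 1 {U}.

Y E U V Q K L F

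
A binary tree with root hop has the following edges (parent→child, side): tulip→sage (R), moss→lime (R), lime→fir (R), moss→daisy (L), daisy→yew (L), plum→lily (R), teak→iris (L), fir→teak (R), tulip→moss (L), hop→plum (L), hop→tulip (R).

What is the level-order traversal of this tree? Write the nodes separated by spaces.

hop plum tulip lily moss sage daisy lime yew fir teak iris

Level-order visits nodes level by level from the root, left to right within each level.
Level 0: hop
Level 1: plum, tulip
Level 2: lily, moss, sage
Level 3: daisy, lime
Level 4: yew, fir
Level 5: teak
Level 6: iris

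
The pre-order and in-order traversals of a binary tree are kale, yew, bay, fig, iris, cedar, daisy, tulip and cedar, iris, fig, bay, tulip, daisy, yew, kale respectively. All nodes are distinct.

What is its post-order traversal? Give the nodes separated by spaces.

The first element of pre-order is the root; it splits in-order into left and right subtrees.
Root kale: left subtree has 7 nodes {cedar, iris, fig, bay, tulip, daisy, yew}, right has 0 { }.
  Root yew: left subtree has 6 nodes {cedar, iris, fig, bay, tulip, daisy}, right has 0 { }.
    Root bay: left subtree has 3 nodes {cedar, iris, fig}, right has 2 {tulip, daisy}.
      Root fig: left subtree has 2 nodes {cedar, iris}, right has 0 { }.
        Root iris: left subtree has 1 node {cedar}, right has 0 { }.
      Root daisy: left subtree has 1 node {tulip}, right has 0 { }.

cedar iris fig tulip daisy bay yew kale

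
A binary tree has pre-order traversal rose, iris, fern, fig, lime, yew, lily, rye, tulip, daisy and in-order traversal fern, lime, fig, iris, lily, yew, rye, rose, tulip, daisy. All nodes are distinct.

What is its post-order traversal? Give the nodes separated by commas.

The first element of pre-order is the root; it splits in-order into left and right subtrees.
Root rose: left subtree has 7 nodes {fern, lime, fig, iris, lily, yew, rye}, right has 2 {tulip, daisy}.
  Root iris: left subtree has 3 nodes {fern, lime, fig}, right has 3 {lily, yew, rye}.
    Root fern: left subtree has 0 nodes { }, right has 2 {lime, fig}.
      Root fig: left subtree has 1 node {lime}, right has 0 { }.
    Root yew: left subtree has 1 node {lily}, right has 1 {rye}.
  Root tulip: left subtree has 0 nodes { }, right has 1 {daisy}.

lime, fig, fern, lily, rye, yew, iris, daisy, tulip, rose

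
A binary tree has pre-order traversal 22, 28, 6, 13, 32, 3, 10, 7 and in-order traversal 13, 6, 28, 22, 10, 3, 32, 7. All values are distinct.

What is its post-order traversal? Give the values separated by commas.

13, 6, 28, 10, 3, 7, 32, 22

The first element of pre-order is the root; it splits in-order into left and right subtrees.
Root 22: left subtree has 3 nodes {13, 6, 28}, right has 4 {10, 3, 32, 7}.
  Root 28: left subtree has 2 nodes {13, 6}, right has 0 { }.
    Root 6: left subtree has 1 node {13}, right has 0 { }.
  Root 32: left subtree has 2 nodes {10, 3}, right has 1 {7}.
    Root 3: left subtree has 1 node {10}, right has 0 { }.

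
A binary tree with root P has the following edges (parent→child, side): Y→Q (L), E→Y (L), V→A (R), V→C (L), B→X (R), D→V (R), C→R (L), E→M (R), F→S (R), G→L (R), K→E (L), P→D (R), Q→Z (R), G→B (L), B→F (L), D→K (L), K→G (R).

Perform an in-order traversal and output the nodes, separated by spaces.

In-order visits the left subtree, then the node, then the right subtree.
At P: no left child.
Visit P.
At P: go right to D.
  At D: go left to K.
    At K: go left to E.
      At E: go left to Y.
        At Y: go left to Q.
          At Q: no left child.
          Visit Q.
          At Q: go right to Z.
            Z is a leaf — visit Z.
        Visit Y.
        At Y: no right child.
      Visit E.
      At E: go right to M.
        M is a leaf — visit M.
    Visit K.
    At K: go right to G.
      At G: go left to B.
        At B: go left to F.
          At F: no left child.
          Visit F.
          At F: go right to S.
            S is a leaf — visit S.
        Visit B.
        At B: go right to X.
          X is a leaf — visit X.
      Visit G.
      At G: go right to L.
        L is a leaf — visit L.
  Visit D.
  At D: go right to V.
    At V: go left to C.
      At C: go left to R.
        R is a leaf — visit R.
      Visit C.
      At C: no right child.
    Visit V.
    At V: go right to A.
      A is a leaf — visit A.

P Q Z Y E M K F S B X G L D R C V A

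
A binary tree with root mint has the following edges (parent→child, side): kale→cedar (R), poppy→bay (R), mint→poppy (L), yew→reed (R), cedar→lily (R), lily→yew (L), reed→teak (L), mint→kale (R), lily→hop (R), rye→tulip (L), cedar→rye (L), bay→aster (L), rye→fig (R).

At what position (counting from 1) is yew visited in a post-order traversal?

9

Post-order visits the left subtree, then the right subtree, then the node.
At mint: go left to poppy.
  At poppy: no left child.
  At poppy: go right to bay.
    At bay: go left to aster.
      aster is a leaf — visit aster.
    At bay: no right child.
    Visit bay.
  Visit poppy.
At mint: go right to kale.
  At kale: no left child.
  At kale: go right to cedar.
    At cedar: go left to rye.
      At rye: go left to tulip.
        tulip is a leaf — visit tulip.
      At rye: go right to fig.
        fig is a leaf — visit fig.
      Visit rye.
    At cedar: go right to lily.
      At lily: go left to yew.
        At yew: no left child.
        At yew: go right to reed.
          At reed: go left to teak.
            teak is a leaf — visit teak.
          At reed: no right child.
          Visit reed.
        Visit yew.
      At lily: go right to hop.
        hop is a leaf — visit hop.
      Visit lily.
    Visit cedar.
  Visit kale.
Visit mint.
Full post-order sequence: aster, bay, poppy, tulip, fig, rye, teak, reed, yew, hop, lily, cedar, kale, mint.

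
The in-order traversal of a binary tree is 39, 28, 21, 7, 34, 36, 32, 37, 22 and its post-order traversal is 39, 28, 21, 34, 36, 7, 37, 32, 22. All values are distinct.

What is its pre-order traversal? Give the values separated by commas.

The last element of post-order is the root; it splits in-order into left and right subtrees.
Root 22: left subtree has 8 nodes {39, 28, 21, 7, 34, 36, 32, 37}, right has 0 { }.
  Root 32: left subtree has 6 nodes {39, 28, 21, 7, 34, 36}, right has 1 {37}.
    Root 7: left subtree has 3 nodes {39, 28, 21}, right has 2 {34, 36}.
      Root 21: left subtree has 2 nodes {39, 28}, right has 0 { }.
        Root 28: left subtree has 1 node {39}, right has 0 { }.
      Root 36: left subtree has 1 node {34}, right has 0 { }.

22, 32, 7, 21, 28, 39, 36, 34, 37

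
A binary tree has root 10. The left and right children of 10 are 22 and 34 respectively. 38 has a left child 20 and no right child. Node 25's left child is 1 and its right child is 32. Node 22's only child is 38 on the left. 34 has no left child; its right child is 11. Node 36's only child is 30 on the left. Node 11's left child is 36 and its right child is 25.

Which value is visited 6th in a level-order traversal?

20

Level-order visits nodes level by level from the root, left to right within each level.
Level 0: 10
Level 1: 22, 34
Level 2: 38, 11
Level 3: 20, 36, 25
Level 4: 30, 1, 32
Full level-order sequence: 10, 22, 34, 38, 11, 20, 36, 25, 30, 1, 32.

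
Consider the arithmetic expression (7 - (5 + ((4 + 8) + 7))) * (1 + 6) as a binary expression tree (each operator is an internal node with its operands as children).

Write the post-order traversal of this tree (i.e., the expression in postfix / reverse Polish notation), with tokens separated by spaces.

Post-order on an expression tree gives postfix notation: for each operator, emit left operand, right operand, then the operator.

7 5 4 8 + 7 + + - 1 6 + *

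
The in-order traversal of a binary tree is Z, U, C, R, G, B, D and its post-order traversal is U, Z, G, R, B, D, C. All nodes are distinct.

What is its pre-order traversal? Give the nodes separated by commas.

C, Z, U, D, B, R, G

The last element of post-order is the root; it splits in-order into left and right subtrees.
Root C: left subtree has 2 nodes {Z, U}, right has 4 {R, G, B, D}.
  Root Z: left subtree has 0 nodes { }, right has 1 {U}.
  Root D: left subtree has 3 nodes {R, G, B}, right has 0 { }.
    Root B: left subtree has 2 nodes {R, G}, right has 0 { }.
      Root R: left subtree has 0 nodes { }, right has 1 {G}.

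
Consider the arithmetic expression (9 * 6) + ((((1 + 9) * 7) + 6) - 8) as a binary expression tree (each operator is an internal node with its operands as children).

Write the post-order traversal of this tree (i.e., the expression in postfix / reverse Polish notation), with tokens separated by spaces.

9 6 * 1 9 + 7 * 6 + 8 - +

Post-order on an expression tree gives postfix notation: for each operator, emit left operand, right operand, then the operator.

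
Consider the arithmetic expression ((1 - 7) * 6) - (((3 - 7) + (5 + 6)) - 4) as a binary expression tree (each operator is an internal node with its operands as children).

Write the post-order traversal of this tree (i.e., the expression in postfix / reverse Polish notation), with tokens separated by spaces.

Post-order on an expression tree gives postfix notation: for each operator, emit left operand, right operand, then the operator.

1 7 - 6 * 3 7 - 5 6 + + 4 - -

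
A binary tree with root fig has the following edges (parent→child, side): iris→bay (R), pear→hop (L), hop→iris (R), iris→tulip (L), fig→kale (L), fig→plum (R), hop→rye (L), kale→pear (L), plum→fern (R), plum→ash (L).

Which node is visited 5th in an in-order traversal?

bay

In-order visits the left subtree, then the node, then the right subtree.
At fig: go left to kale.
  At kale: go left to pear.
    At pear: go left to hop.
      At hop: go left to rye.
        rye is a leaf — visit rye.
      Visit hop.
      At hop: go right to iris.
        At iris: go left to tulip.
          tulip is a leaf — visit tulip.
        Visit iris.
        At iris: go right to bay.
          bay is a leaf — visit bay.
    Visit pear.
    At pear: no right child.
  Visit kale.
  At kale: no right child.
Visit fig.
At fig: go right to plum.
  At plum: go left to ash.
    ash is a leaf — visit ash.
  Visit plum.
  At plum: go right to fern.
    fern is a leaf — visit fern.
Full in-order sequence: rye, hop, tulip, iris, bay, pear, kale, fig, ash, plum, fern.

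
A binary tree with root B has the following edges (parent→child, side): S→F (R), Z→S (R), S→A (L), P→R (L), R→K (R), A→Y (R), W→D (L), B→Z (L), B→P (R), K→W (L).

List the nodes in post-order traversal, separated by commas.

Y, A, F, S, Z, D, W, K, R, P, B

Post-order visits the left subtree, then the right subtree, then the node.
At B: go left to Z.
  At Z: no left child.
  At Z: go right to S.
    At S: go left to A.
      At A: no left child.
      At A: go right to Y.
        Y is a leaf — visit Y.
      Visit A.
    At S: go right to F.
      F is a leaf — visit F.
    Visit S.
  Visit Z.
At B: go right to P.
  At P: go left to R.
    At R: no left child.
    At R: go right to K.
      At K: go left to W.
        At W: go left to D.
          D is a leaf — visit D.
        At W: no right child.
        Visit W.
      At K: no right child.
      Visit K.
    Visit R.
  At P: no right child.
  Visit P.
Visit B.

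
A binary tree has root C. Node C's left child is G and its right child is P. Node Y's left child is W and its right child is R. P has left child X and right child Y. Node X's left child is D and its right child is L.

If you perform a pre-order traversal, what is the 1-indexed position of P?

3

Pre-order visits the node, then its left subtree, then its right subtree.
Visit C.
At C: go left to G.
  G is a leaf — visit G.
At C: go right to P.
  Visit P.
  At P: go left to X.
    Visit X.
    At X: go left to D.
      D is a leaf — visit D.
    At X: go right to L.
      L is a leaf — visit L.
  At P: go right to Y.
    Visit Y.
    At Y: go left to W.
      W is a leaf — visit W.
    At Y: go right to R.
      R is a leaf — visit R.
Full pre-order sequence: C, G, P, X, D, L, Y, W, R.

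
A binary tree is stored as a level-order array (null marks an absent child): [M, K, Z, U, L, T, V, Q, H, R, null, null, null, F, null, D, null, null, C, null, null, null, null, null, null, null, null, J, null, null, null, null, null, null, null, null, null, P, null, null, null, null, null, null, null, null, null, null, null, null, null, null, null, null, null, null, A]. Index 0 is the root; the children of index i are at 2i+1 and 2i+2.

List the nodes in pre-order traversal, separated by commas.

M, K, U, Q, D, H, C, P, L, R, Z, T, V, F, J, A

Pre-order visits the node, then its left subtree, then its right subtree.
Visit M.
At M: go left to K.
  Visit K.
  At K: go left to U.
    Visit U.
    At U: go left to Q.
      Visit Q.
      At Q: go left to D.
        D is a leaf — visit D.
      At Q: no right child.
    At U: go right to H.
      Visit H.
      At H: no left child.
      At H: go right to C.
        Visit C.
        At C: go left to P.
          P is a leaf — visit P.
        At C: no right child.
  At K: go right to L.
    Visit L.
    At L: go left to R.
      R is a leaf — visit R.
    At L: no right child.
At M: go right to Z.
  Visit Z.
  At Z: go left to T.
    T is a leaf — visit T.
  At Z: go right to V.
    Visit V.
    At V: go left to F.
      Visit F.
      At F: go left to J.
        Visit J.
        At J: no left child.
        At J: go right to A.
          A is a leaf — visit A.
      At F: no right child.
    At V: no right child.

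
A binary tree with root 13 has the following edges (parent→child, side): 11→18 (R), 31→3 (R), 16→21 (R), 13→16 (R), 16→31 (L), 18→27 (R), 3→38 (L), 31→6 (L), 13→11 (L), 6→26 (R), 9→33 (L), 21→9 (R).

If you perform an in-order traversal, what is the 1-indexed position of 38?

8

In-order visits the left subtree, then the node, then the right subtree.
At 13: go left to 11.
  At 11: no left child.
  Visit 11.
  At 11: go right to 18.
    At 18: no left child.
    Visit 18.
    At 18: go right to 27.
      27 is a leaf — visit 27.
Visit 13.
At 13: go right to 16.
  At 16: go left to 31.
    At 31: go left to 6.
      At 6: no left child.
      Visit 6.
      At 6: go right to 26.
        26 is a leaf — visit 26.
    Visit 31.
    At 31: go right to 3.
      At 3: go left to 38.
        38 is a leaf — visit 38.
      Visit 3.
      At 3: no right child.
  Visit 16.
  At 16: go right to 21.
    At 21: no left child.
    Visit 21.
    At 21: go right to 9.
      At 9: go left to 33.
        33 is a leaf — visit 33.
      Visit 9.
      At 9: no right child.
Full in-order sequence: 11, 18, 27, 13, 6, 26, 31, 38, 3, 16, 21, 33, 9.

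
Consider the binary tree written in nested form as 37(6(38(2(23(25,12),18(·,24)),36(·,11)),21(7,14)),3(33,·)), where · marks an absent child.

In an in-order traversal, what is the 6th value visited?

24

In-order visits the left subtree, then the node, then the right subtree.
At 37: go left to 6.
  At 6: go left to 38.
    At 38: go left to 2.
      At 2: go left to 23.
        At 23: go left to 25.
          25 is a leaf — visit 25.
        Visit 23.
        At 23: go right to 12.
          12 is a leaf — visit 12.
      Visit 2.
      At 2: go right to 18.
        At 18: no left child.
        Visit 18.
        At 18: go right to 24.
          24 is a leaf — visit 24.
    Visit 38.
    At 38: go right to 36.
      At 36: no left child.
      Visit 36.
      At 36: go right to 11.
        11 is a leaf — visit 11.
  Visit 6.
  At 6: go right to 21.
    At 21: go left to 7.
      7 is a leaf — visit 7.
    Visit 21.
    At 21: go right to 14.
      14 is a leaf — visit 14.
Visit 37.
At 37: go right to 3.
  At 3: go left to 33.
    33 is a leaf — visit 33.
  Visit 3.
  At 3: no right child.
Full in-order sequence: 25, 23, 12, 2, 18, 24, 38, 36, 11, 6, 7, 21, 14, 37, 33, 3.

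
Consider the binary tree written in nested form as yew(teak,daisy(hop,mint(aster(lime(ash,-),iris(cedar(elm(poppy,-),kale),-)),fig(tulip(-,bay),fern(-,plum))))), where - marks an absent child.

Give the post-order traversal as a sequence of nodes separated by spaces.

teak hop ash lime poppy elm kale cedar iris aster bay tulip plum fern fig mint daisy yew

Post-order visits the left subtree, then the right subtree, then the node.
At yew: go left to teak.
  teak is a leaf — visit teak.
At yew: go right to daisy.
  At daisy: go left to hop.
    hop is a leaf — visit hop.
  At daisy: go right to mint.
    At mint: go left to aster.
      At aster: go left to lime.
        At lime: go left to ash.
          ash is a leaf — visit ash.
        At lime: no right child.
        Visit lime.
      At aster: go right to iris.
        At iris: go left to cedar.
          At cedar: go left to elm.
            At elm: go left to poppy.
              poppy is a leaf — visit poppy.
            At elm: no right child.
            Visit elm.
          At cedar: go right to kale.
            kale is a leaf — visit kale.
          Visit cedar.
        At iris: no right child.
        Visit iris.
      Visit aster.
    At mint: go right to fig.
      At fig: go left to tulip.
        At tulip: no left child.
        At tulip: go right to bay.
          bay is a leaf — visit bay.
        Visit tulip.
      At fig: go right to fern.
        At fern: no left child.
        At fern: go right to plum.
          plum is a leaf — visit plum.
        Visit fern.
      Visit fig.
    Visit mint.
  Visit daisy.
Visit yew.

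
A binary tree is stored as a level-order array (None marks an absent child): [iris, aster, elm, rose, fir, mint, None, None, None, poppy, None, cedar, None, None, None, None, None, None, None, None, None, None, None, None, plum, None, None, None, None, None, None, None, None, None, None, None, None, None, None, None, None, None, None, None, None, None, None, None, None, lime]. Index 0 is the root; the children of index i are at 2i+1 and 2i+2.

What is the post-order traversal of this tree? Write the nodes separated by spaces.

rose poppy fir aster lime plum cedar mint elm iris

Post-order visits the left subtree, then the right subtree, then the node.
At iris: go left to aster.
  At aster: go left to rose.
    rose is a leaf — visit rose.
  At aster: go right to fir.
    At fir: go left to poppy.
      poppy is a leaf — visit poppy.
    At fir: no right child.
    Visit fir.
  Visit aster.
At iris: go right to elm.
  At elm: go left to mint.
    At mint: go left to cedar.
      At cedar: no left child.
      At cedar: go right to plum.
        At plum: go left to lime.
          lime is a leaf — visit lime.
        At plum: no right child.
        Visit plum.
      Visit cedar.
    At mint: no right child.
    Visit mint.
  At elm: no right child.
  Visit elm.
Visit iris.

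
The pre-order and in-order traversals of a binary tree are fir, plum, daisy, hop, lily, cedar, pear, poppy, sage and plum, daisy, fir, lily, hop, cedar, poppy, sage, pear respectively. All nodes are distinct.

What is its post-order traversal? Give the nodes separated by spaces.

The first element of pre-order is the root; it splits in-order into left and right subtrees.
Root fir: left subtree has 2 nodes {plum, daisy}, right has 6 {lily, hop, cedar, poppy, sage, pear}.
  Root plum: left subtree has 0 nodes { }, right has 1 {daisy}.
  Root hop: left subtree has 1 node {lily}, right has 4 {cedar, poppy, sage, pear}.
    Root cedar: left subtree has 0 nodes { }, right has 3 {poppy, sage, pear}.
      Root pear: left subtree has 2 nodes {poppy, sage}, right has 0 { }.
        Root poppy: left subtree has 0 nodes { }, right has 1 {sage}.

daisy plum lily sage poppy pear cedar hop fir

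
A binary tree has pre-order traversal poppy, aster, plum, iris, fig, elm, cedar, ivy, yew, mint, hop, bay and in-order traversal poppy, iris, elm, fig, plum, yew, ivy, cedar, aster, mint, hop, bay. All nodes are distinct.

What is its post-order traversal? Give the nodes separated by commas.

elm, fig, iris, yew, ivy, cedar, plum, bay, hop, mint, aster, poppy

The first element of pre-order is the root; it splits in-order into left and right subtrees.
Root poppy: left subtree has 0 nodes { }, right has 11 {iris, elm, fig, plum, yew, ivy, cedar, aster, mint, hop, bay}.
  Root aster: left subtree has 7 nodes {iris, elm, fig, plum, yew, ivy, cedar}, right has 3 {mint, hop, bay}.
    Root plum: left subtree has 3 nodes {iris, elm, fig}, right has 3 {yew, ivy, cedar}.
      Root iris: left subtree has 0 nodes { }, right has 2 {elm, fig}.
        Root fig: left subtree has 1 node {elm}, right has 0 { }.
      Root cedar: left subtree has 2 nodes {yew, ivy}, right has 0 { }.
        Root ivy: left subtree has 1 node {yew}, right has 0 { }.
    Root mint: left subtree has 0 nodes { }, right has 2 {hop, bay}.
      Root hop: left subtree has 0 nodes { }, right has 1 {bay}.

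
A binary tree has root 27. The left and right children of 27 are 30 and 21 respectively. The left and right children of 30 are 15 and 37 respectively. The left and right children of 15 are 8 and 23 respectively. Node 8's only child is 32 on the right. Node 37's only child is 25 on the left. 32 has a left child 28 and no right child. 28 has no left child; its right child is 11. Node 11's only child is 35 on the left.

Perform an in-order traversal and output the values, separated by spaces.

In-order visits the left subtree, then the node, then the right subtree.
At 27: go left to 30.
  At 30: go left to 15.
    At 15: go left to 8.
      At 8: no left child.
      Visit 8.
      At 8: go right to 32.
        At 32: go left to 28.
          At 28: no left child.
          Visit 28.
          At 28: go right to 11.
            At 11: go left to 35.
              35 is a leaf — visit 35.
            Visit 11.
            At 11: no right child.
        Visit 32.
        At 32: no right child.
    Visit 15.
    At 15: go right to 23.
      23 is a leaf — visit 23.
  Visit 30.
  At 30: go right to 37.
    At 37: go left to 25.
      25 is a leaf — visit 25.
    Visit 37.
    At 37: no right child.
Visit 27.
At 27: go right to 21.
  21 is a leaf — visit 21.

8 28 35 11 32 15 23 30 25 37 27 21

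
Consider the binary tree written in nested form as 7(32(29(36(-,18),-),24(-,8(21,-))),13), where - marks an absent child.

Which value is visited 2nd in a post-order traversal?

Post-order visits the left subtree, then the right subtree, then the node.
At 7: go left to 32.
  At 32: go left to 29.
    At 29: go left to 36.
      At 36: no left child.
      At 36: go right to 18.
        18 is a leaf — visit 18.
      Visit 36.
    At 29: no right child.
    Visit 29.
  At 32: go right to 24.
    At 24: no left child.
    At 24: go right to 8.
      At 8: go left to 21.
        21 is a leaf — visit 21.
      At 8: no right child.
      Visit 8.
    Visit 24.
  Visit 32.
At 7: go right to 13.
  13 is a leaf — visit 13.
Visit 7.
Full post-order sequence: 18, 36, 29, 21, 8, 24, 32, 13, 7.

36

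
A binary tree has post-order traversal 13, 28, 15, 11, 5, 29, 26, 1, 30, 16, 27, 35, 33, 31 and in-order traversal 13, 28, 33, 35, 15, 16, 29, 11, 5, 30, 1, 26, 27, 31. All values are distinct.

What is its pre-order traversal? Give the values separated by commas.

31, 33, 28, 13, 35, 27, 16, 15, 30, 29, 5, 11, 1, 26

The last element of post-order is the root; it splits in-order into left and right subtrees.
Root 31: left subtree has 13 nodes {13, 28, 33, 35, 15, 16, 29, 11, 5, 30, 1, 26, 27}, right has 0 { }.
  Root 33: left subtree has 2 nodes {13, 28}, right has 10 {35, 15, 16, 29, 11, 5, 30, 1, 26, 27}.
    Root 28: left subtree has 1 node {13}, right has 0 { }.
    Root 35: left subtree has 0 nodes { }, right has 9 {15, 16, 29, 11, 5, 30, 1, 26, 27}.
      Root 27: left subtree has 8 nodes {15, 16, 29, 11, 5, 30, 1, 26}, right has 0 { }.
        Root 16: left subtree has 1 node {15}, right has 6 {29, 11, 5, 30, 1, 26}.
          Root 30: left subtree has 3 nodes {29, 11, 5}, right has 2 {1, 26}.
            Root 29: left subtree has 0 nodes { }, right has 2 {11, 5}.
              Root 5: left subtree has 1 node {11}, right has 0 { }.
            Root 1: left subtree has 0 nodes { }, right has 1 {26}.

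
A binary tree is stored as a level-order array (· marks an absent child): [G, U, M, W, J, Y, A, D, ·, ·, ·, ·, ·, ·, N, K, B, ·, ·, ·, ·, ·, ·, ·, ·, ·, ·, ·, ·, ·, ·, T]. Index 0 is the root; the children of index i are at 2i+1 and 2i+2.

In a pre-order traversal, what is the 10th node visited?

Pre-order visits the node, then its left subtree, then its right subtree.
Visit G.
At G: go left to U.
  Visit U.
  At U: go left to W.
    Visit W.
    At W: go left to D.
      Visit D.
      At D: go left to K.
        Visit K.
        At K: go left to T.
          T is a leaf — visit T.
        At K: no right child.
      At D: go right to B.
        B is a leaf — visit B.
    At W: no right child.
  At U: go right to J.
    J is a leaf — visit J.
At G: go right to M.
  Visit M.
  At M: go left to Y.
    Y is a leaf — visit Y.
  At M: go right to A.
    Visit A.
    At A: no left child.
    At A: go right to N.
      N is a leaf — visit N.
Full pre-order sequence: G, U, W, D, K, T, B, J, M, Y, A, N.

Y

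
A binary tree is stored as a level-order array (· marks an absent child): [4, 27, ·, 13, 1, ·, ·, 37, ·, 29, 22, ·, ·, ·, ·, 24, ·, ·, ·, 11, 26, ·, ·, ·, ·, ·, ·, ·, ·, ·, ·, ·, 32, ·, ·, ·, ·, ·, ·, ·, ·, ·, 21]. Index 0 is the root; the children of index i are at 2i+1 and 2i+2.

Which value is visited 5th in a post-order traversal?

11

Post-order visits the left subtree, then the right subtree, then the node.
At 4: go left to 27.
  At 27: go left to 13.
    At 13: go left to 37.
      At 37: go left to 24.
        At 24: no left child.
        At 24: go right to 32.
          32 is a leaf — visit 32.
        Visit 24.
      At 37: no right child.
      Visit 37.
    At 13: no right child.
    Visit 13.
  At 27: go right to 1.
    At 1: go left to 29.
      At 29: go left to 11.
        11 is a leaf — visit 11.
      At 29: go right to 26.
        At 26: no left child.
        At 26: go right to 21.
          21 is a leaf — visit 21.
        Visit 26.
      Visit 29.
    At 1: go right to 22.
      22 is a leaf — visit 22.
    Visit 1.
  Visit 27.
At 4: no right child.
Visit 4.
Full post-order sequence: 32, 24, 37, 13, 11, 21, 26, 29, 22, 1, 27, 4.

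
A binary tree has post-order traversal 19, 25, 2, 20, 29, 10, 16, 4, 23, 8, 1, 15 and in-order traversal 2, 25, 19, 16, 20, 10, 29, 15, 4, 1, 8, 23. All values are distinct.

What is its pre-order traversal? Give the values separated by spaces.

The last element of post-order is the root; it splits in-order into left and right subtrees.
Root 15: left subtree has 7 nodes {2, 25, 19, 16, 20, 10, 29}, right has 4 {4, 1, 8, 23}.
  Root 16: left subtree has 3 nodes {2, 25, 19}, right has 3 {20, 10, 29}.
    Root 2: left subtree has 0 nodes { }, right has 2 {25, 19}.
      Root 25: left subtree has 0 nodes { }, right has 1 {19}.
    Root 10: left subtree has 1 node {20}, right has 1 {29}.
  Root 1: left subtree has 1 node {4}, right has 2 {8, 23}.
    Root 8: left subtree has 0 nodes { }, right has 1 {23}.

15 16 2 25 19 10 20 29 1 4 8 23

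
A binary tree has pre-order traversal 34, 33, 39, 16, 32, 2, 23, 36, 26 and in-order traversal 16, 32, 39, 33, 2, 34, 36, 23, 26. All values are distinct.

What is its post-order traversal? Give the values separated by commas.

The first element of pre-order is the root; it splits in-order into left and right subtrees.
Root 34: left subtree has 5 nodes {16, 32, 39, 33, 2}, right has 3 {36, 23, 26}.
  Root 33: left subtree has 3 nodes {16, 32, 39}, right has 1 {2}.
    Root 39: left subtree has 2 nodes {16, 32}, right has 0 { }.
      Root 16: left subtree has 0 nodes { }, right has 1 {32}.
  Root 23: left subtree has 1 node {36}, right has 1 {26}.

32, 16, 39, 2, 33, 36, 26, 23, 34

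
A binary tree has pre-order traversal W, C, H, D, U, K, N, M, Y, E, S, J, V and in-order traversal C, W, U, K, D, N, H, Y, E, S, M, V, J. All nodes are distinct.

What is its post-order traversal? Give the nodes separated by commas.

The first element of pre-order is the root; it splits in-order into left and right subtrees.
Root W: left subtree has 1 node {C}, right has 11 {U, K, D, N, H, Y, E, S, M, V, J}.
  Root H: left subtree has 4 nodes {U, K, D, N}, right has 6 {Y, E, S, M, V, J}.
    Root D: left subtree has 2 nodes {U, K}, right has 1 {N}.
      Root U: left subtree has 0 nodes { }, right has 1 {K}.
    Root M: left subtree has 3 nodes {Y, E, S}, right has 2 {V, J}.
      Root Y: left subtree has 0 nodes { }, right has 2 {E, S}.
        Root E: left subtree has 0 nodes { }, right has 1 {S}.
      Root J: left subtree has 1 node {V}, right has 0 { }.

C, K, U, N, D, S, E, Y, V, J, M, H, W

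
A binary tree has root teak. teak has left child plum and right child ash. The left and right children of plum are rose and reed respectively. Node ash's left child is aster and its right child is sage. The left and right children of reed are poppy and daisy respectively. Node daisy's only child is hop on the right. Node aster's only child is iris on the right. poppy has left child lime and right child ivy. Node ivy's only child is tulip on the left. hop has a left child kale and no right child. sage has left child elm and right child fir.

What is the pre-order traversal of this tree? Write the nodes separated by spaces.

teak plum rose reed poppy lime ivy tulip daisy hop kale ash aster iris sage elm fir

Pre-order visits the node, then its left subtree, then its right subtree.
Visit teak.
At teak: go left to plum.
  Visit plum.
  At plum: go left to rose.
    rose is a leaf — visit rose.
  At plum: go right to reed.
    Visit reed.
    At reed: go left to poppy.
      Visit poppy.
      At poppy: go left to lime.
        lime is a leaf — visit lime.
      At poppy: go right to ivy.
        Visit ivy.
        At ivy: go left to tulip.
          tulip is a leaf — visit tulip.
        At ivy: no right child.
    At reed: go right to daisy.
      Visit daisy.
      At daisy: no left child.
      At daisy: go right to hop.
        Visit hop.
        At hop: go left to kale.
          kale is a leaf — visit kale.
        At hop: no right child.
At teak: go right to ash.
  Visit ash.
  At ash: go left to aster.
    Visit aster.
    At aster: no left child.
    At aster: go right to iris.
      iris is a leaf — visit iris.
  At ash: go right to sage.
    Visit sage.
    At sage: go left to elm.
      elm is a leaf — visit elm.
    At sage: go right to fir.
      fir is a leaf — visit fir.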